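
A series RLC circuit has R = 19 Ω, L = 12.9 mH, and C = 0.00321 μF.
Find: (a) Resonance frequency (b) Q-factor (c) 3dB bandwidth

Step 1 — Resonance condition Im(Z)=0 gives ω₀ = 1/√(LC).
Step 2 — ω₀ = 1/√(0.0129·3.21e-09) = 1.554e+05 rad/s.
Step 3 — f₀ = ω₀/(2π) = 2.473e+04 Hz.
Step 4 — Series Q: Q = ω₀L/R = 1.554e+05·0.0129/19 = 105.5.
Step 5 — 3dB bandwidth: Δω = ω₀/Q = 1473 rad/s; BW = Δω/(2π) = 234.4 Hz.

(a) f₀ = 2.473e+04 Hz  (b) Q = 105.5  (c) BW = 234.4 Hz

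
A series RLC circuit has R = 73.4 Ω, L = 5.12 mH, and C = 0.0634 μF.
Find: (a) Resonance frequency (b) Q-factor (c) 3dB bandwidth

Step 1 — Resonance condition Im(Z)=0 gives ω₀ = 1/√(LC).
Step 2 — ω₀ = 1/√(0.00512·6.34e-08) = 5.55e+04 rad/s.
Step 3 — f₀ = ω₀/(2π) = 8834 Hz.
Step 4 — Series Q: Q = ω₀L/R = 5.55e+04·0.00512/73.4 = 3.872.
Step 5 — 3dB bandwidth: Δω = ω₀/Q = 1.434e+04 rad/s; BW = Δω/(2π) = 2282 Hz.

(a) f₀ = 8834 Hz  (b) Q = 3.872  (c) BW = 2282 Hz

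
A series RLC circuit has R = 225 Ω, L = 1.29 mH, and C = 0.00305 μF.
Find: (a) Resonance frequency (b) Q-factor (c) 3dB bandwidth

Step 1 — Resonance: ω₀ = 1/√(LC) = 1/√(0.00129·3.05e-09) = 5.041e+05 rad/s.
Step 2 — f₀ = ω₀/(2π) = 8.024e+04 Hz.
Step 3 — Series Q: Q = ω₀L/R = 5.041e+05·0.00129/225 = 2.89.
Step 4 — Bandwidth: Δω = ω₀/Q = 1.744e+05 rad/s; BW = Δω/(2π) = 2.776e+04 Hz.

(a) f₀ = 8.024e+04 Hz  (b) Q = 2.89  (c) BW = 2.776e+04 Hz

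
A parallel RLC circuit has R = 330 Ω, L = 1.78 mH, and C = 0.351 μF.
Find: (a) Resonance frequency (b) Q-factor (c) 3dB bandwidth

Step 1 — Resonance: ω₀ = 1/√(LC) = 1/√(0.00178·3.51e-07) = 4.001e+04 rad/s.
Step 2 — f₀ = ω₀/(2π) = 6367 Hz.
Step 3 — Parallel Q: Q = R/(ω₀L) = 330/(4.001e+04·0.00178) = 4.634.
Step 4 — Bandwidth: Δω = ω₀/Q = 8633 rad/s; BW = Δω/(2π) = 1374 Hz.

(a) f₀ = 6367 Hz  (b) Q = 4.634  (c) BW = 1374 Hz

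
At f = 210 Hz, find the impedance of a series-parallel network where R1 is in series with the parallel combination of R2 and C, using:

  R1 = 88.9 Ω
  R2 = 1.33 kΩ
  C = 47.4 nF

Step 1 — Angular frequency: ω = 2π·f = 2π·210 = 1319 rad/s.
Step 2 — Component impedances:
  R1: Z = R = 88.9 Ω
  R2: Z = R = 1330 Ω
  C: Z = 1/(jωC) = -j/(ω·C) = 0 - j1.599e+04 Ω
Step 3 — Parallel branch: R2 || C = 1/(1/R2 + 1/C) = 1321 - j109.9 Ω.
Step 4 — Series with R1: Z_total = R1 + (R2 || C) = 1410 - j109.9 Ω = 1414∠-4.5° Ω.

Z = 1410 - j109.9 Ω = 1414∠-4.5° Ω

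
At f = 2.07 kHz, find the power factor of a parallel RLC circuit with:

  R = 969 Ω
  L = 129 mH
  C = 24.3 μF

Step 1 — Angular frequency: ω = 2π·f = 2π·2070 = 1.301e+04 rad/s.
Step 2 — Component impedances:
  R: Z = R = 969 Ω
  L: Z = jωL = j·1.301e+04·0.129 = 0 + j1678 Ω
  C: Z = 1/(jωC) = -j/(ω·C) = 0 - j3.164 Ω
Step 3 — Parallel combination: 1/Z_total = 1/R + 1/L + 1/C; Z_total = 0.01037 - j3.17 Ω = 3.17∠-89.8° Ω.
Step 4 — Power factor: PF = cos(φ) = Re(Z)/|Z| = 0.01037/3.17 = 0.003271.
Step 5 — Type: Im(Z) = -3.17 ⇒ leading (phase φ = -89.8°).

PF = 0.003271 (leading, φ = -89.8°)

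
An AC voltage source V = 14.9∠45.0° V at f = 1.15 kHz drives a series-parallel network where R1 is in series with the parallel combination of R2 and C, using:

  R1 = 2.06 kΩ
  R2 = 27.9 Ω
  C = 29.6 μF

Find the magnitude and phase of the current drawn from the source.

Step 1 — Angular frequency: ω = 2π·f = 2π·1150 = 7226 rad/s.
Step 2 — Component impedances:
  R1: Z = R = 2060 Ω
  R2: Z = R = 27.9 Ω
  C: Z = 1/(jωC) = -j/(ω·C) = 0 - j4.676 Ω
Step 3 — Parallel branch: R2 || C = 1/(1/R2 + 1/C) = 0.7621 - j4.548 Ω.
Step 4 — Series with R1: Z_total = R1 + (R2 || C) = 2061 - j4.548 Ω = 2061∠-0.1° Ω.
Step 5 — Source phasor: V = 14.9∠45.0° V = 10.54 + j10.54 V.
Step 6 — Ohm's law: I = V / Z_total = (10.54 + j10.54) / (2061 - j4.548) = 0.005101 + j0.005124 A.
Step 7 — Convert to polar: |I| = 0.00723 A, ∠I = 45.1°.

I = 0.00723∠45.1° A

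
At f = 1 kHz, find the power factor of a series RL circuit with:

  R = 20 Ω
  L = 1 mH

Step 1 — Angular frequency: ω = 2π·f = 2π·1000 = 6283 rad/s.
Step 2 — Component impedances:
  R: Z = R = 20 Ω
  L: Z = jωL = j·6283·0.001 = 0 + j6.283 Ω
Step 3 — Series combination: Z_total = R + L = 20 + j6.283 Ω = 20.96∠17.4° Ω.
Step 4 — Power factor: PF = cos(φ) = Re(Z)/|Z| = 20/20.964 = 0.954.
Step 5 — Type: Im(Z) = 6.283 ⇒ lagging (phase φ = 17.4°).

PF = 0.954 (lagging, φ = 17.4°)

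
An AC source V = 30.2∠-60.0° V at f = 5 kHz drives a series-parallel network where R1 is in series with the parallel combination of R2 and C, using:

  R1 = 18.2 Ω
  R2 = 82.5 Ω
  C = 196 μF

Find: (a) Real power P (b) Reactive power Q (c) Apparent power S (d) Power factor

Step 1 — Angular frequency: ω = 2π·f = 2π·5000 = 3.142e+04 rad/s.
Step 2 — Component impedances:
  R1: Z = R = 18.2 Ω
  R2: Z = R = 82.5 Ω
  C: Z = 1/(jωC) = -j/(ω·C) = 0 - j0.1624 Ω
Step 3 — Parallel branch: R2 || C = 1/(1/R2 + 1/C) = 0.0003197 - j0.1624 Ω.
Step 4 — Series with R1: Z_total = R1 + (R2 || C) = 18.2 - j0.1624 Ω = 18.2∠-0.5° Ω.
Step 5 — Source phasor: V = 30.2∠-60.0° V = 15.1 - j26.15 V.
Step 6 — Current: I = V / Z = 0.8424 - j1.429 A = 1.659∠-59.5° A.
Step 7 — Complex power: S = V·I* = 50.11 - j0.4471 VA.
Step 8 — Real power: P = Re(S) = 50.11 W.
Step 9 — Reactive power: Q = Im(S) = -0.4471 VAR.
Step 10 — Apparent power: |S| = 50.11 VA.
Step 11 — Power factor: PF = P/|S| = 1 (leading).

(a) P = 50.11 W  (b) Q = -0.4471 VAR  (c) S = 50.11 VA  (d) PF = 1 (leading)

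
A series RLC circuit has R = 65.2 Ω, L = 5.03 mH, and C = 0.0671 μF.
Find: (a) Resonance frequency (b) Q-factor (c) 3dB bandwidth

Step 1 — Resonance: ω₀ = 1/√(LC) = 1/√(0.00503·6.71e-08) = 5.443e+04 rad/s.
Step 2 — f₀ = ω₀/(2π) = 8663 Hz.
Step 3 — Series Q: Q = ω₀L/R = 5.443e+04·0.00503/65.2 = 4.199.
Step 4 — Bandwidth: Δω = ω₀/Q = 1.296e+04 rad/s; BW = Δω/(2π) = 2063 Hz.

(a) f₀ = 8663 Hz  (b) Q = 4.199  (c) BW = 2063 Hz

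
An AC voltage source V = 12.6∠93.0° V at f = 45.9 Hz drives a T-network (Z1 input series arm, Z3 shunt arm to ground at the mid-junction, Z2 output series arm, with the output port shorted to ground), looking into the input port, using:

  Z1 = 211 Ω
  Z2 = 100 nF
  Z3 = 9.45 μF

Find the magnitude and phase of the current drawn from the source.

Step 1 — Angular frequency: ω = 2π·f = 2π·45.9 = 288.4 rad/s.
Step 2 — Component impedances:
  Z1: Z = R = 211 Ω
  Z2: Z = 1/(jωC) = -j/(ω·C) = 0 - j3.467e+04 Ω
  Z3: Z = 1/(jωC) = -j/(ω·C) = 0 - j366.9 Ω
Step 3 — With the output port shorted to ground, the output series arm Z2 runs from the junction to ground; the shunt arm Z3 also runs from the junction to ground. They appear in parallel: Z3 || Z2 = 0 - j363.1 Ω.
Step 4 — Series with input arm Z1: Z_in = Z1 + (Z3 || Z2) = 211 - j363.1 Ω = 419.9∠-59.8° Ω.
Step 5 — Source phasor: V = 12.6∠93.0° V = -0.6594 + j12.58 V.
Step 6 — Ohm's law: I = V / Z_total = (-0.6594 + j12.58) / (211 - j363.1) = -0.0267 + j0.0137 A.
Step 7 — Convert to polar: |I| = 0.03 A, ∠I = 152.8°.

I = 0.03∠152.8° A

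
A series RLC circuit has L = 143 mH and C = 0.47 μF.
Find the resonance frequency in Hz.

Step 1 — Resonance condition Im(Z)=0 gives ω₀ = 1/√(LC).
Step 2 — ω₀ = 1/√(0.143·4.7e-07) = 3857 rad/s.
Step 3 — f₀ = ω₀/(2π) = 613.9 Hz.

f₀ = 613.9 Hz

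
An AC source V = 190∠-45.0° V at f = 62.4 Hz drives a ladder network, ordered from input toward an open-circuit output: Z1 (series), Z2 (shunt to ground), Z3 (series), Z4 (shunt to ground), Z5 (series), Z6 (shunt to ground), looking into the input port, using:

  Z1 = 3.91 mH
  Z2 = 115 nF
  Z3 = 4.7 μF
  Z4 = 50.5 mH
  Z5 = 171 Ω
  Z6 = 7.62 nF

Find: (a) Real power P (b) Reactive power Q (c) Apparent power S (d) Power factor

Step 1 — Angular frequency: ω = 2π·f = 2π·62.4 = 392.1 rad/s.
Step 2 — Component impedances:
  Z1: Z = jωL = j·392.1·0.00391 = 0 + j1.533 Ω
  Z2: Z = 1/(jωC) = -j/(ω·C) = 0 - j2.218e+04 Ω
  Z3: Z = 1/(jωC) = -j/(ω·C) = 0 - j542.7 Ω
  Z4: Z = jωL = j·392.1·0.0505 = 0 + j19.8 Ω
  Z5: Z = R = 171 Ω
  Z6: Z = 1/(jωC) = -j/(ω·C) = 0 - j3.347e+05 Ω
Step 3 — Ladder network (open output): work backward from the far end, alternating series and parallel combinations. Z_in = 5.712e-07 - j509.3 Ω = 509.3∠-90.0° Ω.
Step 4 — Source phasor: V = 190∠-45.0° V = 134.4 - j134.4 V.
Step 5 — Current: I = V / Z = 0.2638 + j0.2638 A = 0.3731∠45.0° A.
Step 6 — Complex power: S = V·I* = 7.949e-08 - j70.88 VA.
Step 7 — Real power: P = Re(S) = 7.949e-08 W.
Step 8 — Reactive power: Q = Im(S) = -70.88 VAR.
Step 9 — Apparent power: |S| = 70.88 VA.
Step 10 — Power factor: PF = P/|S| = 1.121e-09 (leading).

(a) P = 7.949e-08 W  (b) Q = -70.88 VAR  (c) S = 70.88 VA  (d) PF = 1.121e-09 (leading)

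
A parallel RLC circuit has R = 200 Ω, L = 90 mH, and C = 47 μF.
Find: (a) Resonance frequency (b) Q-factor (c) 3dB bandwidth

Step 1 — Resonance: ω₀ = 1/√(LC) = 1/√(0.09·4.7e-05) = 486.2 rad/s.
Step 2 — f₀ = ω₀/(2π) = 77.38 Hz.
Step 3 — Parallel Q: Q = R/(ω₀L) = 200/(486.2·0.09) = 4.57.
Step 4 — Bandwidth: Δω = ω₀/Q = 106.4 rad/s; BW = Δω/(2π) = 16.93 Hz.

(a) f₀ = 77.38 Hz  (b) Q = 4.57  (c) BW = 16.93 Hz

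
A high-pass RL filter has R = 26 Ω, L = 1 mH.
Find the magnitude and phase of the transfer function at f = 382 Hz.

Step 1 — Angular frequency: ω = 2π·382 = 2400 rad/s.
Step 2 — Transfer function: H(jω) = jωL/(R + jωL).
Step 3 — Numerator jωL = j·2.4; denominator R + jωL = 26 + j2.4.
Step 4 — H = 0.00845 + j0.09153.
Step 5 — Magnitude: |H| = 0.09192 (-20.7 dB); phase: φ = 84.7°.

|H| = 0.09192 (-20.7 dB), φ = 84.7°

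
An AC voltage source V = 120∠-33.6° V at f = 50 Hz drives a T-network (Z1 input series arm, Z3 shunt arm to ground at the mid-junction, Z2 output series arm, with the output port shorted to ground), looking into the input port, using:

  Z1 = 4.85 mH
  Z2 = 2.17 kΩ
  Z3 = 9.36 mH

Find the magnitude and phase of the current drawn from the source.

Step 1 — Angular frequency: ω = 2π·f = 2π·50 = 314.2 rad/s.
Step 2 — Component impedances:
  Z1: Z = jωL = j·314.2·0.00485 = 0 + j1.524 Ω
  Z2: Z = R = 2170 Ω
  Z3: Z = jωL = j·314.2·0.00936 = 0 + j2.941 Ω
Step 3 — With the output port shorted to ground, the output series arm Z2 runs from the junction to ground; the shunt arm Z3 also runs from the junction to ground. They appear in parallel: Z3 || Z2 = 0.003985 + j2.941 Ω.
Step 4 — Series with input arm Z1: Z_in = Z1 + (Z3 || Z2) = 0.003985 + j4.464 Ω = 4.464∠89.9° Ω.
Step 5 — Source phasor: V = 120∠-33.6° V = 99.95 - j66.41 V.
Step 6 — Ohm's law: I = V / Z_total = (99.95 - j66.41) / (0.003985 + j4.464) = -14.86 - j22.4 A.
Step 7 — Convert to polar: |I| = 26.88 A, ∠I = -123.5°.

I = 26.88∠-123.5° A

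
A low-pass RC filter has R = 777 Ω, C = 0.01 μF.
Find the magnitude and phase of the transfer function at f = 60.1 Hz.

Step 1 — Angular frequency: ω = 2π·60.1 = 377.6 rad/s.
Step 2 — Transfer function: H(jω) = 1/(1 + jωRC).
Step 3 — Denominator: 1 + jωRC = 1 + j·377.6·777·1e-08 = 1 + j0.002934.
Step 4 — H = 1 - j0.002934.
Step 5 — Magnitude: |H| = 1 (-0.0 dB); phase: φ = -0.2°.

|H| = 1 (-0.0 dB), φ = -0.2°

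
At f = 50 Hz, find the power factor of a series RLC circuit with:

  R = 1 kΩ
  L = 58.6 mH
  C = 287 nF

Step 1 — Angular frequency: ω = 2π·f = 2π·50 = 314.2 rad/s.
Step 2 — Component impedances:
  R: Z = R = 1000 Ω
  L: Z = jωL = j·314.2·0.0586 = 0 + j18.41 Ω
  C: Z = 1/(jωC) = -j/(ω·C) = 0 - j1.109e+04 Ω
Step 3 — Series combination: Z_total = R + L + C = 1000 - j1.107e+04 Ω = 1.112e+04∠-84.8° Ω.
Step 4 — Power factor: PF = cos(φ) = Re(Z)/|Z| = 1000/11117.6 = 0.08995.
Step 5 — Type: Im(Z) = -1.107e+04 ⇒ leading (phase φ = -84.8°).

PF = 0.08995 (leading, φ = -84.8°)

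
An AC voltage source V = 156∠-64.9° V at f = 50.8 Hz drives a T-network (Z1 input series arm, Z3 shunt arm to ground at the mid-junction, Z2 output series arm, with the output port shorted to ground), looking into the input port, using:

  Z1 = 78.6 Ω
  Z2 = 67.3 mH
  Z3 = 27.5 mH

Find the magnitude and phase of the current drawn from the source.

Step 1 — Angular frequency: ω = 2π·f = 2π·50.8 = 319.2 rad/s.
Step 2 — Component impedances:
  Z1: Z = R = 78.6 Ω
  Z2: Z = jωL = j·319.2·0.0673 = 0 + j21.48 Ω
  Z3: Z = jωL = j·319.2·0.0275 = 0 + j8.778 Ω
Step 3 — With the output port shorted to ground, the output series arm Z2 runs from the junction to ground; the shunt arm Z3 also runs from the junction to ground. They appear in parallel: Z3 || Z2 = 0 + j6.231 Ω.
Step 4 — Series with input arm Z1: Z_in = Z1 + (Z3 || Z2) = 78.6 + j6.231 Ω = 78.85∠4.5° Ω.
Step 5 — Source phasor: V = 156∠-64.9° V = 66.18 - j141.3 V.
Step 6 — Ohm's law: I = V / Z_total = (66.18 - j141.3) / (78.6 + j6.231) = 0.6951 - j1.852 A.
Step 7 — Convert to polar: |I| = 1.979 A, ∠I = -69.4°.

I = 1.979∠-69.4° A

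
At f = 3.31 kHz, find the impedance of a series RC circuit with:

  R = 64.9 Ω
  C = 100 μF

Step 1 — Angular frequency: ω = 2π·f = 2π·3310 = 2.08e+04 rad/s.
Step 2 — Component impedances:
  R: Z = R = 64.9 Ω
  C: Z = 1/(jωC) = -j/(ω·C) = 0 - j0.4808 Ω
Step 3 — Series combination: Z_total = R + C = 64.9 - j0.4808 Ω = 64.9∠-0.4° Ω.

Z = 64.9 - j0.4808 Ω = 64.9∠-0.4° Ω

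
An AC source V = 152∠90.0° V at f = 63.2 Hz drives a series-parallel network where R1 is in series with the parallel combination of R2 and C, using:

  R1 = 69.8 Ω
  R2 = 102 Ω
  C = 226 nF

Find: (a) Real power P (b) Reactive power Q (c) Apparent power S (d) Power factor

Step 1 — Angular frequency: ω = 2π·f = 2π·63.2 = 397.1 rad/s.
Step 2 — Component impedances:
  R1: Z = R = 69.8 Ω
  R2: Z = R = 102 Ω
  C: Z = 1/(jωC) = -j/(ω·C) = 0 - j1.114e+04 Ω
Step 3 — Parallel branch: R2 || C = 1/(1/R2 + 1/C) = 102 - j0.9336 Ω.
Step 4 — Series with R1: Z_total = R1 + (R2 || C) = 171.8 - j0.9336 Ω = 171.8∠-0.3° Ω.
Step 5 — Source phasor: V = 152∠90.0° V = 0 + j152 V.
Step 6 — Current: I = V / Z = -0.004808 + j0.8848 A = 0.8848∠90.3° A.
Step 7 — Complex power: S = V·I* = 134.5 - j0.7309 VA.
Step 8 — Real power: P = Re(S) = 134.5 W.
Step 9 — Reactive power: Q = Im(S) = -0.7309 VAR.
Step 10 — Apparent power: |S| = 134.5 VA.
Step 11 — Power factor: PF = P/|S| = 1 (leading).

(a) P = 134.5 W  (b) Q = -0.7309 VAR  (c) S = 134.5 VA  (d) PF = 1 (leading)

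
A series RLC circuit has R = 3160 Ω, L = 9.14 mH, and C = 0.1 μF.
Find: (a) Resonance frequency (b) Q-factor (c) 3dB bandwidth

Step 1 — Resonance: ω₀ = 1/√(LC) = 1/√(0.00914·1e-07) = 3.308e+04 rad/s.
Step 2 — f₀ = ω₀/(2π) = 5264 Hz.
Step 3 — Series Q: Q = ω₀L/R = 3.308e+04·0.00914/3160 = 0.09567.
Step 4 — Bandwidth: Δω = ω₀/Q = 3.457e+05 rad/s; BW = Δω/(2π) = 5.503e+04 Hz.

(a) f₀ = 5264 Hz  (b) Q = 0.09567  (c) BW = 5.503e+04 Hz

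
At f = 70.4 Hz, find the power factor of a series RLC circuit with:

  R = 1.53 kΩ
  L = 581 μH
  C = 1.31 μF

Step 1 — Angular frequency: ω = 2π·f = 2π·70.4 = 442.3 rad/s.
Step 2 — Component impedances:
  R: Z = R = 1530 Ω
  L: Z = jωL = j·442.3·0.000581 = 0 + j0.257 Ω
  C: Z = 1/(jωC) = -j/(ω·C) = 0 - j1726 Ω
Step 3 — Series combination: Z_total = R + L + C = 1530 - j1725 Ω = 2306∠-48.4° Ω.
Step 4 — Power factor: PF = cos(φ) = Re(Z)/|Z| = 1530/2306 = 0.6635.
Step 5 — Type: Im(Z) = -1725 ⇒ leading (phase φ = -48.4°).

PF = 0.6635 (leading, φ = -48.4°)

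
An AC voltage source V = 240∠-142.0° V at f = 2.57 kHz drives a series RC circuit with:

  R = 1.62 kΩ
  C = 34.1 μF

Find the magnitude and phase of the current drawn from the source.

Step 1 — Angular frequency: ω = 2π·f = 2π·2570 = 1.615e+04 rad/s.
Step 2 — Component impedances:
  R: Z = R = 1620 Ω
  C: Z = 1/(jωC) = -j/(ω·C) = 0 - j1.816 Ω
Step 3 — Series combination: Z_total = R + C = 1620 - j1.816 Ω = 1620∠-0.1° Ω.
Step 4 — Source phasor: V = 240∠-142.0° V = -189.1 - j147.8 V.
Step 5 — Ohm's law: I = V / Z_total = (-189.1 - j147.8) / (1620 - j1.816) = -0.1166 - j0.09134 A.
Step 6 — Convert to polar: |I| = 0.1481 A, ∠I = -141.9°.

I = 0.1481∠-141.9° A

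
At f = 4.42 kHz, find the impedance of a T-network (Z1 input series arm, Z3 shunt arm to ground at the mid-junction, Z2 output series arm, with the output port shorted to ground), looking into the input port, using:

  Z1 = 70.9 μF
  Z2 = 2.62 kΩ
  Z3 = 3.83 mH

Step 1 — Angular frequency: ω = 2π·f = 2π·4420 = 2.777e+04 rad/s.
Step 2 — Component impedances:
  Z1: Z = 1/(jωC) = -j/(ω·C) = 0 - j0.5079 Ω
  Z2: Z = R = 2620 Ω
  Z3: Z = jωL = j·2.777e+04·0.00383 = 0 + j106.4 Ω
Step 3 — With the output port shorted to ground, the output series arm Z2 runs from the junction to ground; the shunt arm Z3 also runs from the junction to ground. They appear in parallel: Z3 || Z2 = 4.311 + j106.2 Ω.
Step 4 — Series with input arm Z1: Z_in = Z1 + (Z3 || Z2) = 4.311 + j105.7 Ω = 105.8∠87.7° Ω.

Z = 4.311 + j105.7 Ω = 105.8∠87.7° Ω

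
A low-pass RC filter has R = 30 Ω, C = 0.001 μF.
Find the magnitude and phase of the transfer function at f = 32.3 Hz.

Step 1 — Angular frequency: ω = 2π·32.3 = 202.9 rad/s.
Step 2 — Transfer function: H(jω) = 1/(1 + jωRC).
Step 3 — Denominator: 1 + jωRC = 1 + j·202.9·30·1e-09 = 1 + j6.088e-06.
Step 4 — H = 1 - j6.088e-06.
Step 5 — Magnitude: |H| = 1 (-0.0 dB); phase: φ = -0.0°.

|H| = 1 (-0.0 dB), φ = -0.0°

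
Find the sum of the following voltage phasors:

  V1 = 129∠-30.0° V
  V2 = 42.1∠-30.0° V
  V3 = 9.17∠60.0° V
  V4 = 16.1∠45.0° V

Step 1 — Convert each phasor to rectangular form:
  V1 = 129·(cos(-30.0°) + j·sin(-30.0°)) = 111.7 - j64.5 V
  V2 = 42.1·(cos(-30.0°) + j·sin(-30.0°)) = 36.46 - j21.05 V
  V3 = 9.17·(cos(60.0°) + j·sin(60.0°)) = 4.585 + j7.941 V
  V4 = 16.1·(cos(45.0°) + j·sin(45.0°)) = 11.38 + j11.38 V
Step 2 — Sum components: V_total = 164.1 - j66.22 V.
Step 3 — Convert to polar: |V_total| = 177 V, ∠V_total = -22.0°.

V_total = 177∠-22.0° V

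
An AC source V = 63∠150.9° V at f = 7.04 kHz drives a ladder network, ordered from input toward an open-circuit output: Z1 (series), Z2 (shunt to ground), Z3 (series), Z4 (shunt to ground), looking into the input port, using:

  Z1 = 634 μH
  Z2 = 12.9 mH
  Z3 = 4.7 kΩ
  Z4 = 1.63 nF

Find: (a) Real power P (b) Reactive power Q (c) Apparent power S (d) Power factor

Step 1 — Angular frequency: ω = 2π·f = 2π·7040 = 4.423e+04 rad/s.
Step 2 — Component impedances:
  Z1: Z = jωL = j·4.423e+04·0.000634 = 0 + j28.04 Ω
  Z2: Z = jωL = j·4.423e+04·0.0129 = 0 + j570.6 Ω
  Z3: Z = R = 4700 Ω
  Z4: Z = 1/(jωC) = -j/(ω·C) = 0 - j1.387e+04 Ω
Step 3 — Ladder network (open output): work backward from the far end, alternating series and parallel combinations. Z_in = 7.692 + j620.4 Ω = 620.5∠89.3° Ω.
Step 4 — Source phasor: V = 63∠150.9° V = -55.05 + j30.64 V.
Step 5 — Current: I = V / Z = 0.04828 + j0.08932 A = 0.1015∠61.6° A.
Step 6 — Complex power: S = V·I* = 0.0793 + j6.396 VA.
Step 7 — Real power: P = Re(S) = 0.0793 W.
Step 8 — Reactive power: Q = Im(S) = 6.396 VAR.
Step 9 — Apparent power: |S| = 6.397 VA.
Step 10 — Power factor: PF = P/|S| = 0.0124 (lagging).

(a) P = 0.0793 W  (b) Q = 6.396 VAR  (c) S = 6.397 VA  (d) PF = 0.0124 (lagging)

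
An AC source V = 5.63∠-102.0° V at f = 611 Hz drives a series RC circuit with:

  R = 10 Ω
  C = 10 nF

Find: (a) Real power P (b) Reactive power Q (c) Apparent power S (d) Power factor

Step 1 — Angular frequency: ω = 2π·f = 2π·611 = 3839 rad/s.
Step 2 — Component impedances:
  R: Z = R = 10 Ω
  C: Z = 1/(jωC) = -j/(ω·C) = 0 - j2.605e+04 Ω
Step 3 — Series combination: Z_total = R + C = 10 - j2.605e+04 Ω = 2.605e+04∠-90.0° Ω.
Step 4 — Source phasor: V = 5.63∠-102.0° V = -1.171 - j5.507 V.
Step 5 — Current: I = V / Z = 0.0002114 - j4.502e-05 A = 0.0002161∠-12.0° A.
Step 6 — Complex power: S = V·I* = 4.672e-07 - j0.001217 VA.
Step 7 — Real power: P = Re(S) = 4.672e-07 W.
Step 8 — Reactive power: Q = Im(S) = -0.001217 VAR.
Step 9 — Apparent power: |S| = 0.001217 VA.
Step 10 — Power factor: PF = P/|S| = 0.0003839 (leading).

(a) P = 4.672e-07 W  (b) Q = -0.001217 VAR  (c) S = 0.001217 VA  (d) PF = 0.0003839 (leading)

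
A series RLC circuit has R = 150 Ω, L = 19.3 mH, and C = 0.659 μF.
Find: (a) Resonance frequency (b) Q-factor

Step 1 — Resonance condition Im(Z)=0 gives ω₀ = 1/√(LC).
Step 2 — ω₀ = 1/√(0.0193·6.59e-07) = 8867 rad/s.
Step 3 — f₀ = ω₀/(2π) = 1411 Hz.
Step 4 — Series Q: Q = ω₀L/R = 8867·0.0193/150 = 1.141.

(a) f₀ = 1411 Hz  (b) Q = 1.141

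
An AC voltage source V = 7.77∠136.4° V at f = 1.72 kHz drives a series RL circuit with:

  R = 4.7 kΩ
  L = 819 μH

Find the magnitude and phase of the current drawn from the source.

Step 1 — Angular frequency: ω = 2π·f = 2π·1720 = 1.081e+04 rad/s.
Step 2 — Component impedances:
  R: Z = R = 4700 Ω
  L: Z = jωL = j·1.081e+04·0.000819 = 0 + j8.851 Ω
Step 3 — Series combination: Z_total = R + L = 4700 + j8.851 Ω = 4700∠0.1° Ω.
Step 4 — Source phasor: V = 7.77∠136.4° V = -5.627 + j5.358 V.
Step 5 — Ohm's law: I = V / Z_total = (-5.627 + j5.358) / (4700 + j8.851) = -0.001195 + j0.001142 A.
Step 6 — Convert to polar: |I| = 0.001653 A, ∠I = 136.3°.

I = 0.001653∠136.3° A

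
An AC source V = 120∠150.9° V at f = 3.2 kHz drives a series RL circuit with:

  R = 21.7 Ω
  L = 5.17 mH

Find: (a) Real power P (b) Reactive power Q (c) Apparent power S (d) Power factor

Step 1 — Angular frequency: ω = 2π·f = 2π·3200 = 2.011e+04 rad/s.
Step 2 — Component impedances:
  R: Z = R = 21.7 Ω
  L: Z = jωL = j·2.011e+04·0.00517 = 0 + j103.9 Ω
Step 3 — Series combination: Z_total = R + L = 21.7 + j103.9 Ω = 106.2∠78.2° Ω.
Step 4 — Source phasor: V = 120∠150.9° V = -104.9 + j58.36 V.
Step 5 — Current: I = V / Z = 0.3362 + j1.079 A = 1.13∠72.7° A.
Step 6 — Complex power: S = V·I* = 27.71 + j132.7 VA.
Step 7 — Real power: P = Re(S) = 27.71 W.
Step 8 — Reactive power: Q = Im(S) = 132.7 VAR.
Step 9 — Apparent power: |S| = 135.6 VA.
Step 10 — Power factor: PF = P/|S| = 0.2044 (lagging).

(a) P = 27.71 W  (b) Q = 132.7 VAR  (c) S = 135.6 VA  (d) PF = 0.2044 (lagging)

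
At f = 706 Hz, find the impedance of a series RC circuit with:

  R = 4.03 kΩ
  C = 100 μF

Step 1 — Angular frequency: ω = 2π·f = 2π·706 = 4436 rad/s.
Step 2 — Component impedances:
  R: Z = R = 4030 Ω
  C: Z = 1/(jωC) = -j/(ω·C) = 0 - j2.254 Ω
Step 3 — Series combination: Z_total = R + C = 4030 - j2.254 Ω = 4030∠-0.0° Ω.

Z = 4030 - j2.254 Ω = 4030∠-0.0° Ω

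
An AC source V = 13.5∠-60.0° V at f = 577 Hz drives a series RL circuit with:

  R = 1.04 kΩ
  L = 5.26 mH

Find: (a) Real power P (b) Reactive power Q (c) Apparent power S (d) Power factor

Step 1 — Angular frequency: ω = 2π·f = 2π·577 = 3625 rad/s.
Step 2 — Component impedances:
  R: Z = R = 1040 Ω
  L: Z = jωL = j·3625·0.00526 = 0 + j19.07 Ω
Step 3 — Series combination: Z_total = R + L = 1040 + j19.07 Ω = 1040∠1.1° Ω.
Step 4 — Source phasor: V = 13.5∠-60.0° V = 6.75 - j11.69 V.
Step 5 — Current: I = V / Z = 0.006282 - j0.01136 A = 0.01298∠-61.1° A.
Step 6 — Complex power: S = V·I* = 0.1752 + j0.003212 VA.
Step 7 — Real power: P = Re(S) = 0.1752 W.
Step 8 — Reactive power: Q = Im(S) = 0.003212 VAR.
Step 9 — Apparent power: |S| = 0.1752 VA.
Step 10 — Power factor: PF = P/|S| = 0.9998 (lagging).

(a) P = 0.1752 W  (b) Q = 0.003212 VAR  (c) S = 0.1752 VA  (d) PF = 0.9998 (lagging)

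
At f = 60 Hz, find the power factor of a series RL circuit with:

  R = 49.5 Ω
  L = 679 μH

Step 1 — Angular frequency: ω = 2π·f = 2π·60 = 377 rad/s.
Step 2 — Component impedances:
  R: Z = R = 49.5 Ω
  L: Z = jωL = j·377·0.000679 = 0 + j0.256 Ω
Step 3 — Series combination: Z_total = R + L = 49.5 + j0.256 Ω = 49.5∠0.3° Ω.
Step 4 — Power factor: PF = cos(φ) = Re(Z)/|Z| = 49.5/49.5 = 1.
Step 5 — Type: Im(Z) = 0.256 ⇒ lagging (phase φ = 0.3°).

PF = 1 (lagging, φ = 0.3°)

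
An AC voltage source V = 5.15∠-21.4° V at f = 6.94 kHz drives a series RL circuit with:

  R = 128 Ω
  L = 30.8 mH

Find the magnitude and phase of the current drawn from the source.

Step 1 — Angular frequency: ω = 2π·f = 2π·6940 = 4.361e+04 rad/s.
Step 2 — Component impedances:
  R: Z = R = 128 Ω
  L: Z = jωL = j·4.361e+04·0.0308 = 0 + j1343 Ω
Step 3 — Series combination: Z_total = R + L = 128 + j1343 Ω = 1349∠84.6° Ω.
Step 4 — Source phasor: V = 5.15∠-21.4° V = 4.795 - j1.879 V.
Step 5 — Ohm's law: I = V / Z_total = (4.795 - j1.879) / (128 + j1343) = -0.001049 - j0.00367 A.
Step 6 — Convert to polar: |I| = 0.003817 A, ∠I = -106.0°.

I = 0.003817∠-106.0° A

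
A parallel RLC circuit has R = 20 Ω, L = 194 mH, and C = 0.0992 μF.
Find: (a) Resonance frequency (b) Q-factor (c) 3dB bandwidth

Step 1 — Resonance: ω₀ = 1/√(LC) = 1/√(0.194·9.92e-08) = 7208 rad/s.
Step 2 — f₀ = ω₀/(2π) = 1147 Hz.
Step 3 — Parallel Q: Q = R/(ω₀L) = 20/(7208·0.194) = 0.0143.
Step 4 — Bandwidth: Δω = ω₀/Q = 5.04e+05 rad/s; BW = Δω/(2π) = 8.022e+04 Hz.

(a) f₀ = 1147 Hz  (b) Q = 0.0143  (c) BW = 8.022e+04 Hz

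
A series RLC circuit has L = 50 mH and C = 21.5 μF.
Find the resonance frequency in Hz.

Step 1 — Resonance condition Im(Z)=0 gives ω₀ = 1/√(LC).
Step 2 — ω₀ = 1/√(0.05·2.15e-05) = 964.5 rad/s.
Step 3 — f₀ = ω₀/(2π) = 153.5 Hz.

f₀ = 153.5 Hz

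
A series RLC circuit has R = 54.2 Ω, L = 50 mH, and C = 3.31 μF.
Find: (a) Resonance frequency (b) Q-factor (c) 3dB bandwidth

Step 1 — Resonance: ω₀ = 1/√(LC) = 1/√(0.05·3.31e-06) = 2458 rad/s.
Step 2 — f₀ = ω₀/(2π) = 391.2 Hz.
Step 3 — Series Q: Q = ω₀L/R = 2458·0.05/54.2 = 2.268.
Step 4 — Bandwidth: Δω = ω₀/Q = 1084 rad/s; BW = Δω/(2π) = 172.5 Hz.

(a) f₀ = 391.2 Hz  (b) Q = 2.268  (c) BW = 172.5 Hz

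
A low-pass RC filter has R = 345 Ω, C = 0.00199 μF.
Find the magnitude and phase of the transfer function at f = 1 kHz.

Step 1 — Angular frequency: ω = 2π·1000 = 6283 rad/s.
Step 2 — Transfer function: H(jω) = 1/(1 + jωRC).
Step 3 — Denominator: 1 + jωRC = 1 + j·6283·345·1.99e-09 = 1 + j0.004314.
Step 4 — H = 1 - j0.004314.
Step 5 — Magnitude: |H| = 1 (-0.0 dB); phase: φ = -0.2°.

|H| = 1 (-0.0 dB), φ = -0.2°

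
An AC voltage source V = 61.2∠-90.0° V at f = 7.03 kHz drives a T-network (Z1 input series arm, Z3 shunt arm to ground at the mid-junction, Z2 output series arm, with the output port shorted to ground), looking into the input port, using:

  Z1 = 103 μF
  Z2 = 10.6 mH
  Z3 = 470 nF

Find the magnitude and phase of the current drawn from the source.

Step 1 — Angular frequency: ω = 2π·f = 2π·7030 = 4.417e+04 rad/s.
Step 2 — Component impedances:
  Z1: Z = 1/(jωC) = -j/(ω·C) = 0 - j0.2198 Ω
  Z2: Z = jωL = j·4.417e+04·0.0106 = 0 + j468.2 Ω
  Z3: Z = 1/(jωC) = -j/(ω·C) = 0 - j48.17 Ω
Step 3 — With the output port shorted to ground, the output series arm Z2 runs from the junction to ground; the shunt arm Z3 also runs from the junction to ground. They appear in parallel: Z3 || Z2 = 0 - j53.69 Ω.
Step 4 — Series with input arm Z1: Z_in = Z1 + (Z3 || Z2) = 0 - j53.91 Ω = 53.91∠-90.0° Ω.
Step 5 — Source phasor: V = 61.2∠-90.0° V = 0 - j61.2 V.
Step 6 — Ohm's law: I = V / Z_total = (0 - j61.2) / (0 - j53.91) = 1.135 A.
Step 7 — Convert to polar: |I| = 1.135 A, ∠I = 0.0°.

I = 1.135∠0.0° A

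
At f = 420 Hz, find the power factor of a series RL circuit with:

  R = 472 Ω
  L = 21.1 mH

Step 1 — Angular frequency: ω = 2π·f = 2π·420 = 2639 rad/s.
Step 2 — Component impedances:
  R: Z = R = 472 Ω
  L: Z = jωL = j·2639·0.0211 = 0 + j55.68 Ω
Step 3 — Series combination: Z_total = R + L = 472 + j55.68 Ω = 475.3∠6.7° Ω.
Step 4 — Power factor: PF = cos(φ) = Re(Z)/|Z| = 472/475.3 = 0.9931.
Step 5 — Type: Im(Z) = 55.68 ⇒ lagging (phase φ = 6.7°).

PF = 0.9931 (lagging, φ = 6.7°)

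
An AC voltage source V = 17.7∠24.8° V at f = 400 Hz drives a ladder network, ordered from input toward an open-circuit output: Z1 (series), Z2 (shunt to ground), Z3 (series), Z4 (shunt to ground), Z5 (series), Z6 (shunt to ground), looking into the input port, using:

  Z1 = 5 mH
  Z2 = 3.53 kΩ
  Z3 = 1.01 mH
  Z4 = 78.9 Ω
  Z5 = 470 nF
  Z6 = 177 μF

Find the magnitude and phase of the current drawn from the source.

Step 1 — Angular frequency: ω = 2π·f = 2π·400 = 2513 rad/s.
Step 2 — Component impedances:
  Z1: Z = jωL = j·2513·0.005 = 0 + j12.57 Ω
  Z2: Z = R = 3530 Ω
  Z3: Z = jωL = j·2513·0.00101 = 0 + j2.538 Ω
  Z4: Z = R = 78.9 Ω
  Z5: Z = 1/(jωC) = -j/(ω·C) = 0 - j846.6 Ω
  Z6: Z = 1/(jωC) = -j/(ω·C) = 0 - j2.248 Ω
Step 3 — Ladder network (open output): work backward from the far end, alternating series and parallel combinations. Z_in = 76.53 + j8.037 Ω = 76.96∠6.0° Ω.
Step 4 — Source phasor: V = 17.7∠24.8° V = 16.07 + j7.424 V.
Step 5 — Ohm's law: I = V / Z_total = (16.07 + j7.424) / (76.53 + j8.037) = 0.2177 + j0.07414 A.
Step 6 — Convert to polar: |I| = 0.23 A, ∠I = 18.8°.

I = 0.23∠18.8° A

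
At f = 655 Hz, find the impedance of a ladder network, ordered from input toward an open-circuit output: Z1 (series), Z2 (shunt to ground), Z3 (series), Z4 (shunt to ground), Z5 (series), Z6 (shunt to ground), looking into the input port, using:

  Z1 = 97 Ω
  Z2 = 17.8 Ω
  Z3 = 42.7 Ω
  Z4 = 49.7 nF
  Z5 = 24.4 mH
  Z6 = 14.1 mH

Step 1 — Angular frequency: ω = 2π·f = 2π·655 = 4115 rad/s.
Step 2 — Component impedances:
  Z1: Z = R = 97 Ω
  Z2: Z = R = 17.8 Ω
  Z3: Z = R = 42.7 Ω
  Z4: Z = 1/(jωC) = -j/(ω·C) = 0 - j4889 Ω
  Z5: Z = jωL = j·4115·0.0244 = 0 + j100.4 Ω
  Z6: Z = jωL = j·4115·0.0141 = 0 + j58.03 Ω
Step 3 — Ladder network (open output): work backward from the far end, alternating series and parallel combinations. Z_in = 114.2 + j1.702 Ω = 114.2∠0.9° Ω.

Z = 114.2 + j1.702 Ω = 114.2∠0.9° Ω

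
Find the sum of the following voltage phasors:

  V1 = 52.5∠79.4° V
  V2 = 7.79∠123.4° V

Step 1 — Convert each phasor to rectangular form:
  V1 = 52.5·(cos(79.4°) + j·sin(79.4°)) = 9.657 + j51.6 V
  V2 = 7.79·(cos(123.4°) + j·sin(123.4°)) = -4.288 + j6.503 V
Step 2 — Sum components: V_total = 5.369 + j58.11 V.
Step 3 — Convert to polar: |V_total| = 58.36 V, ∠V_total = 84.7°.

V_total = 58.36∠84.7° V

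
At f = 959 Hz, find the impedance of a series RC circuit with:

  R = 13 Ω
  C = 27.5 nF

Step 1 — Angular frequency: ω = 2π·f = 2π·959 = 6026 rad/s.
Step 2 — Component impedances:
  R: Z = R = 13 Ω
  C: Z = 1/(jωC) = -j/(ω·C) = 0 - j6035 Ω
Step 3 — Series combination: Z_total = R + C = 13 - j6035 Ω = 6035∠-89.9° Ω.

Z = 13 - j6035 Ω = 6035∠-89.9° Ω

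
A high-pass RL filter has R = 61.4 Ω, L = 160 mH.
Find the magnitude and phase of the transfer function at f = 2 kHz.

Step 1 — Angular frequency: ω = 2π·2000 = 1.257e+04 rad/s.
Step 2 — Transfer function: H(jω) = jωL/(R + jωL).
Step 3 — Numerator jωL = j·2011; denominator R + jωL = 61.4 + j2011.
Step 4 — H = 0.9991 + j0.03051.
Step 5 — Magnitude: |H| = 0.9995 (-0.0 dB); phase: φ = 1.7°.

|H| = 0.9995 (-0.0 dB), φ = 1.7°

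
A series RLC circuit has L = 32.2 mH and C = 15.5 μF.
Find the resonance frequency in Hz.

Step 1 — Resonance condition Im(Z)=0 gives ω₀ = 1/√(LC).
Step 2 — ω₀ = 1/√(0.0322·1.55e-05) = 1415 rad/s.
Step 3 — f₀ = ω₀/(2π) = 225.3 Hz.

f₀ = 225.3 Hz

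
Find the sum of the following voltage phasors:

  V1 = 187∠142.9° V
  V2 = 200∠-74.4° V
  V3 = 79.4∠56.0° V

Step 1 — Convert each phasor to rectangular form:
  V1 = 187·(cos(142.9°) + j·sin(142.9°)) = -149.1 + j112.8 V
  V2 = 200·(cos(-74.4°) + j·sin(-74.4°)) = 53.78 - j192.6 V
  V3 = 79.4·(cos(56.0°) + j·sin(56.0°)) = 44.4 + j65.83 V
Step 2 — Sum components: V_total = -50.96 - j14.01 V.
Step 3 — Convert to polar: |V_total| = 52.85 V, ∠V_total = -164.6°.

V_total = 52.85∠-164.6° V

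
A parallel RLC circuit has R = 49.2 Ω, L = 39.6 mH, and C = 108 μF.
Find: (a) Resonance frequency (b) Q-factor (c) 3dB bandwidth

Step 1 — Resonance: ω₀ = 1/√(LC) = 1/√(0.0396·0.000108) = 483.5 rad/s.
Step 2 — f₀ = ω₀/(2π) = 76.96 Hz.
Step 3 — Parallel Q: Q = R/(ω₀L) = 49.2/(483.5·0.0396) = 2.569.
Step 4 — Bandwidth: Δω = ω₀/Q = 188.2 rad/s; BW = Δω/(2π) = 29.95 Hz.

(a) f₀ = 76.96 Hz  (b) Q = 2.569  (c) BW = 29.95 Hz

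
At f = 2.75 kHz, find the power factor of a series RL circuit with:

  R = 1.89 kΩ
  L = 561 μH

Step 1 — Angular frequency: ω = 2π·f = 2π·2750 = 1.728e+04 rad/s.
Step 2 — Component impedances:
  R: Z = R = 1890 Ω
  L: Z = jωL = j·1.728e+04·0.000561 = 0 + j9.693 Ω
Step 3 — Series combination: Z_total = R + L = 1890 + j9.693 Ω = 1890∠0.3° Ω.
Step 4 — Power factor: PF = cos(φ) = Re(Z)/|Z| = 1890/1890 = 1.
Step 5 — Type: Im(Z) = 9.693 ⇒ lagging (phase φ = 0.3°).

PF = 1 (lagging, φ = 0.3°)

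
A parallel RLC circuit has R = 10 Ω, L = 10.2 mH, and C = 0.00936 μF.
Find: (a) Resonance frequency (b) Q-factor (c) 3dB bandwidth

Step 1 — Resonance: ω₀ = 1/√(LC) = 1/√(0.0102·9.36e-09) = 1.023e+05 rad/s.
Step 2 — f₀ = ω₀/(2π) = 1.629e+04 Hz.
Step 3 — Parallel Q: Q = R/(ω₀L) = 10/(1.023e+05·0.0102) = 0.009579.
Step 4 — Bandwidth: Δω = ω₀/Q = 1.068e+07 rad/s; BW = Δω/(2π) = 1.7e+06 Hz.

(a) f₀ = 1.629e+04 Hz  (b) Q = 0.009579  (c) BW = 1.7e+06 Hz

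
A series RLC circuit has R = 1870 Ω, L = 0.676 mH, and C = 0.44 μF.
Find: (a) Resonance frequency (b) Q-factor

Step 1 — Resonance condition Im(Z)=0 gives ω₀ = 1/√(LC).
Step 2 — ω₀ = 1/√(0.000676·4.4e-07) = 5.798e+04 rad/s.
Step 3 — f₀ = ω₀/(2π) = 9228 Hz.
Step 4 — Series Q: Q = ω₀L/R = 5.798e+04·0.000676/1870 = 0.02096.

(a) f₀ = 9228 Hz  (b) Q = 0.02096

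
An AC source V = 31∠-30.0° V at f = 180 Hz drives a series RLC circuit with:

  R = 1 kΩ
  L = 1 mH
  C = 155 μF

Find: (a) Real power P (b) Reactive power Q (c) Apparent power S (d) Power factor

Step 1 — Angular frequency: ω = 2π·f = 2π·180 = 1131 rad/s.
Step 2 — Component impedances:
  R: Z = R = 1000 Ω
  L: Z = jωL = j·1131·0.001 = 0 + j1.131 Ω
  C: Z = 1/(jωC) = -j/(ω·C) = 0 - j5.704 Ω
Step 3 — Series combination: Z_total = R + L + C = 1000 - j4.574 Ω = 1000∠-0.3° Ω.
Step 4 — Source phasor: V = 31∠-30.0° V = 26.85 - j15.5 V.
Step 5 — Current: I = V / Z = 0.02692 - j0.01538 A = 0.031∠-29.7° A.
Step 6 — Complex power: S = V·I* = 0.961 - j0.004395 VA.
Step 7 — Real power: P = Re(S) = 0.961 W.
Step 8 — Reactive power: Q = Im(S) = -0.004395 VAR.
Step 9 — Apparent power: |S| = 0.961 VA.
Step 10 — Power factor: PF = P/|S| = 1 (leading).

(a) P = 0.961 W  (b) Q = -0.004395 VAR  (c) S = 0.961 VA  (d) PF = 1 (leading)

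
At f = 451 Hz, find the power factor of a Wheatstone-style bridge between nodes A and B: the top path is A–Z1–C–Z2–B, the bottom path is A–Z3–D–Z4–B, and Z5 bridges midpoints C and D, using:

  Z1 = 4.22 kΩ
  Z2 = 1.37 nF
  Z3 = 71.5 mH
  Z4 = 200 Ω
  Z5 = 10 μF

Step 1 — Angular frequency: ω = 2π·f = 2π·451 = 2834 rad/s.
Step 2 — Component impedances:
  Z1: Z = R = 4220 Ω
  Z2: Z = 1/(jωC) = -j/(ω·C) = 0 - j2.576e+05 Ω
  Z3: Z = jωL = j·2834·0.0715 = 0 + j202.6 Ω
  Z4: Z = R = 200 Ω
  Z5: Z = 1/(jωC) = -j/(ω·C) = 0 - j35.29 Ω
Step 3 — Bridge requires nodal analysis (the Z5 bridge couples midpoints C and D, so the two paths cannot be reduced to a simple series/parallel combination). Setting node B to ground and injecting 1 A at node A, the 3-node admittance system at A, C, D solves to V_A = Z_AB = 209.7 + j202.1 Ω = 291.2∠43.9° Ω.
Step 4 — Power factor: PF = cos(φ) = Re(Z)/|Z| = 209.7/291.2 = 0.7201.
Step 5 — Type: Im(Z) = 202.1 ⇒ lagging (phase φ = 43.9°).

PF = 0.7201 (lagging, φ = 43.9°)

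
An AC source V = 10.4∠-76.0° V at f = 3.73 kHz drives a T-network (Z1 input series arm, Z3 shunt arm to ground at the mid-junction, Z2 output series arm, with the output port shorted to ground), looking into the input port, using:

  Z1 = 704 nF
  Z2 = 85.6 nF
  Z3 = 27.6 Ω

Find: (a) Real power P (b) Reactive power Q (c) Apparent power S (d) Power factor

Step 1 — Angular frequency: ω = 2π·f = 2π·3730 = 2.344e+04 rad/s.
Step 2 — Component impedances:
  Z1: Z = 1/(jωC) = -j/(ω·C) = 0 - j60.61 Ω
  Z2: Z = 1/(jωC) = -j/(ω·C) = 0 - j498.5 Ω
  Z3: Z = R = 27.6 Ω
Step 3 — With the output port shorted to ground, the output series arm Z2 runs from the junction to ground; the shunt arm Z3 also runs from the junction to ground. They appear in parallel: Z3 || Z2 = 27.52 - j1.524 Ω.
Step 4 — Series with input arm Z1: Z_in = Z1 + (Z3 || Z2) = 27.52 - j62.13 Ω = 67.95∠-66.1° Ω.
Step 5 — Source phasor: V = 10.4∠-76.0° V = 2.516 - j10.09 V.
Step 6 — Current: I = V / Z = 0.1508 - j0.02628 A = 0.153∠-9.9° A.
Step 7 — Complex power: S = V·I* = 0.6445 - j1.455 VA.
Step 8 — Real power: P = Re(S) = 0.6445 W.
Step 9 — Reactive power: Q = Im(S) = -1.455 VAR.
Step 10 — Apparent power: |S| = 1.592 VA.
Step 11 — Power factor: PF = P/|S| = 0.4049 (leading).

(a) P = 0.6445 W  (b) Q = -1.455 VAR  (c) S = 1.592 VA  (d) PF = 0.4049 (leading)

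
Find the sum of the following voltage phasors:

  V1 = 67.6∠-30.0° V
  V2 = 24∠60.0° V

Step 1 — Convert each phasor to rectangular form:
  V1 = 67.6·(cos(-30.0°) + j·sin(-30.0°)) = 58.54 - j33.8 V
  V2 = 24·(cos(60.0°) + j·sin(60.0°)) = 12 + j20.78 V
Step 2 — Sum components: V_total = 70.54 - j13.02 V.
Step 3 — Convert to polar: |V_total| = 71.73 V, ∠V_total = -10.5°.

V_total = 71.73∠-10.5° V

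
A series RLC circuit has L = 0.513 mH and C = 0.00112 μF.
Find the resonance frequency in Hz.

Step 1 — Resonance condition Im(Z)=0 gives ω₀ = 1/√(LC).
Step 2 — ω₀ = 1/√(0.000513·1.12e-09) = 1.319e+06 rad/s.
Step 3 — f₀ = ω₀/(2π) = 2.1e+05 Hz.

f₀ = 2.1e+05 Hz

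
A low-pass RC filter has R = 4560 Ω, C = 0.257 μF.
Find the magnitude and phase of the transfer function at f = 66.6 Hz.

Step 1 — Angular frequency: ω = 2π·66.6 = 418.5 rad/s.
Step 2 — Transfer function: H(jω) = 1/(1 + jωRC).
Step 3 — Denominator: 1 + jωRC = 1 + j·418.5·4560·2.57e-07 = 1 + j0.4904.
Step 4 — H = 0.8061 - j0.3953.
Step 5 — Magnitude: |H| = 0.8978 (-0.9 dB); phase: φ = -26.1°.

|H| = 0.8978 (-0.9 dB), φ = -26.1°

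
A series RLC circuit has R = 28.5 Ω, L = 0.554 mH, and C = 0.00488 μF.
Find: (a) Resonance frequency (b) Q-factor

Step 1 — Resonance condition Im(Z)=0 gives ω₀ = 1/√(LC).
Step 2 — ω₀ = 1/√(0.000554·4.88e-09) = 6.082e+05 rad/s.
Step 3 — f₀ = ω₀/(2π) = 9.68e+04 Hz.
Step 4 — Series Q: Q = ω₀L/R = 6.082e+05·0.000554/28.5 = 11.82.

(a) f₀ = 9.68e+04 Hz  (b) Q = 11.82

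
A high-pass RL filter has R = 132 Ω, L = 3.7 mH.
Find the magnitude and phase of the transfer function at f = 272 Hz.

Step 1 — Angular frequency: ω = 2π·272 = 1709 rad/s.
Step 2 — Transfer function: H(jω) = jωL/(R + jωL).
Step 3 — Numerator jωL = j·6.323; denominator R + jωL = 132 + j6.323.
Step 4 — H = 0.00229 + j0.04779.
Step 5 — Magnitude: |H| = 0.04785 (-26.4 dB); phase: φ = 87.3°.

|H| = 0.04785 (-26.4 dB), φ = 87.3°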